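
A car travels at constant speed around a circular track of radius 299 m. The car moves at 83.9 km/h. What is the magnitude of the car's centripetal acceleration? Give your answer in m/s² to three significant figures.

1.82 m/s²

v = 83.9 km/h = 83.9/3.6 = 23.31 m/s.
a_c = v²/r = (23.31)²/299 = 543.1/299 = 1.817 m/s².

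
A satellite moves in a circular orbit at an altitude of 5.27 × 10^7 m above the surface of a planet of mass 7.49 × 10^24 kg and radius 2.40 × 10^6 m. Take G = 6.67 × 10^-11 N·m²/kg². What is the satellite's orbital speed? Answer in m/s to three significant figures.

Orbital radius r = R + h = 2.40 × 10^6 + 5.27 × 10^7 = 5.510 × 10^7 m.
Gravity supplies the centripetal force: G M m / r² = m v² / r, so v = √(GM/r).
v = √(6.67 × 10^-11 × 7.49 × 10^24 / 5.510 × 10^7) = √(9.067 × 10^6) = 3011 m/s.

3010 m/s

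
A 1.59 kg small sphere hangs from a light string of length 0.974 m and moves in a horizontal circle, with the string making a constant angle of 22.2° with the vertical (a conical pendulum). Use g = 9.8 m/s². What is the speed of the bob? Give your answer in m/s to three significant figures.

The radius of the circle is r = L sinθ = 0.974 × sin 22.2° = 0.3680 m.
Horizontally T sinθ = mv²/r and vertically T cosθ = mg, so tanθ = v²/(rg).
v = √(r g tanθ) = √(0.3680 × 9.8 × 0.4081) = √1.472 = 1.213 m/s.

1.21 m/s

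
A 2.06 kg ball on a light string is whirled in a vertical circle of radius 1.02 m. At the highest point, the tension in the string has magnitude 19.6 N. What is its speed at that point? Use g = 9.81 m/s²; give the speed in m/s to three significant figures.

At the top, T + mg = mv²/r, so v = √(r(T/m + g)) = √(1.02 × (19.6/2.06 + 9.81)) = √(1.02 × 19.32) = √19.71 = 4.440 m/s.

4.44 m/s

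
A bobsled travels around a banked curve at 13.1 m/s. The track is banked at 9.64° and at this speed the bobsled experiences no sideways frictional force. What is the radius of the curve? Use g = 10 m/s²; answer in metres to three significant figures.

101 m

Frictionless banking: tanθ = v²/(rg), so r = v²/(g tanθ).
r = (13.1)²/(10.0 × tan 9.64°) = 171.6/(10.0 × 0.1699) = 171.6/1.699 = 101.0 m.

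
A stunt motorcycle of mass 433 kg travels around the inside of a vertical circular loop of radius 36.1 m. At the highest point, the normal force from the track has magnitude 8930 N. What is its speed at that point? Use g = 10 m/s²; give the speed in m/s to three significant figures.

At the top, N + mg = mv²/r, so v = √(r(N/m + g)) = √(36.1 × (8930/433 + 10.0)) = √(36.1 × 30.62) = √1106 = 33.25 m/s.

33.2 m/s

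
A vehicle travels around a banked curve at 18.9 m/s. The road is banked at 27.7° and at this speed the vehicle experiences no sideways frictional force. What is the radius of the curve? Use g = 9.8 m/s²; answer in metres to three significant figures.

69.4 m

Frictionless banking: tanθ = v²/(rg), so r = v²/(g tanθ).
r = (18.9)²/(9.8 × tan 27.7°) = 357.2/(9.8 × 0.5250) = 357.2/5.145 = 69.43 m.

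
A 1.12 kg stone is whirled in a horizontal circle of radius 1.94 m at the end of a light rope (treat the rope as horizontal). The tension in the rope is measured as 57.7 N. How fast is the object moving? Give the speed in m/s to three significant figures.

T = m v²/r ⇒ v = √(T r / m) = √(57.7 × 1.94 / 1.12) = √99.94 = 9.997 m/s.

10.0 m/s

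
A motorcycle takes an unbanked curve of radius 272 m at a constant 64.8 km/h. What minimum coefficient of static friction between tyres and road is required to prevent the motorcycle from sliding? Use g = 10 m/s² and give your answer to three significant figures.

v = 64.8/3.6 = 18.00 m/s.
Friction provides the centripetal force: μ_s m g = m v²/r, so μ_s = v²/(g r) = (18.00)²/(10.0 × 272) = 324.0/2720 = 0.1191.

0.119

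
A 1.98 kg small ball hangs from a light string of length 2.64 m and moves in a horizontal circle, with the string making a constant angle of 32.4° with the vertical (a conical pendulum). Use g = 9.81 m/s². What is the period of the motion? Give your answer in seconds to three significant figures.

3.00 s

r = L sinθ = 1.415 m. From T sinθ = mω²r and T cosθ = mg: tanθ = ω²r/g, so ω² = g tanθ / r = g/(L cosθ).
ω = √(g/(L cosθ)) = √(9.81/(2.64 × 0.8443)) = √4.401 = 2.098 rad/s.
Period = 2π/ω = 2.995 s.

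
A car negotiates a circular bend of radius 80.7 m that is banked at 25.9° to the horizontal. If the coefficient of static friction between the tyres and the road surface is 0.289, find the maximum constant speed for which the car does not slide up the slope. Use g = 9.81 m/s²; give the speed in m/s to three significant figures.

At the maximum speed, friction acts down the slope at its limiting value f = μN. Radially (horizontal, toward centre): N sinθ + μN cosθ = mv²/r. Vertically: N cosθ − μN sinθ = mg.
Dividing: v² = r g (sinθ + μcosθ)/(cosθ − μsinθ).
sinθ + μcosθ = 0.4368 + 0.289×0.8996 = 0.6968; cosθ − μsinθ = 0.8996 − 0.289×0.4368 = 0.7733.
v² = 80.7 × 9.81 × 0.6968/0.7733 = 713.3 m²/s², so v = 26.71 m/s.

26.7 m/s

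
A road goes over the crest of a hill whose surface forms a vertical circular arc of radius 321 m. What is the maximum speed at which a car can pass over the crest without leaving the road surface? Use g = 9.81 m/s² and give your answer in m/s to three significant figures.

At the crest the centre of the circle is below the car, so the net downward (centripetal) force is mg − N = mv²/r.
The car leaves the road when N → 0, giving v_max = √(g r) = √(9.81 × 321) = 56.12 m/s.

56.1 m/s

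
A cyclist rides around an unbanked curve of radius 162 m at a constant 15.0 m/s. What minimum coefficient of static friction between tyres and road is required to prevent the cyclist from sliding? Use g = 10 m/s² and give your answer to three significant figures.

0.139

Friction provides the centripetal force: μ_s m g = m v²/r, so μ_s = v²/(g r) = (15.00)²/(10.0 × 162) = 225.0/1620 = 0.1389.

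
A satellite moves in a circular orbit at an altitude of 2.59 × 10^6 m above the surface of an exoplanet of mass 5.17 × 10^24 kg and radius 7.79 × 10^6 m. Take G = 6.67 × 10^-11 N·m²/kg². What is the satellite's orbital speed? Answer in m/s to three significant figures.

5760 m/s

Orbital radius r = R + h = 7.79 × 10^6 + 2.59 × 10^6 = 1.038 × 10^7 m.
Gravity supplies the centripetal force: G M m / r² = m v² / r, so v = √(GM/r).
v = √(6.67 × 10^-11 × 5.17 × 10^24 / 1.038 × 10^7) = √(3.322 × 10^7) = 5764 m/s.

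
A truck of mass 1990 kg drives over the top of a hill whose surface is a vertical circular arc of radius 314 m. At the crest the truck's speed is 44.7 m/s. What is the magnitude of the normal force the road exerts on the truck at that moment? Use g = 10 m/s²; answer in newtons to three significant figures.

At the crest the centripetal acceleration points downward (toward the centre of the arc), so mg − N = mv²/r.
N = m(g − v²/r) = 1990 × (10.0 − (44.7)²/314) = 1990 × (10.0 − 6.363) = 1990 × 3.637 = 7237 N.

7240 N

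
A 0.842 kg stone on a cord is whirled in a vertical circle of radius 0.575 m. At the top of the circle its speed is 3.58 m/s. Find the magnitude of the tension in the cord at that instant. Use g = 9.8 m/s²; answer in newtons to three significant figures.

10.5 N

At the top, both T and the weight mg point inward (toward the centre), so T + mg = mv²/r.
T = m(v²/r − g) = 0.842 × ((3.58)²/0.575 − 9.8) = 0.842 × (22.29 − 9.8) = 0.842 × 12.49 = 10.52 N.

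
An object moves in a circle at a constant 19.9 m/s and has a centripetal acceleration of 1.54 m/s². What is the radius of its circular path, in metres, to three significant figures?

257 m

a_c = v²/r ⇒ r = v²/a_c = (19.9)²/1.54 = 396.0/1.54 = 257.1 m.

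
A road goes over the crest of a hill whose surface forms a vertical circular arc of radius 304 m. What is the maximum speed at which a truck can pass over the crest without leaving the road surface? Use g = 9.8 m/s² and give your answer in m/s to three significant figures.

54.6 m/s

At the crest the centre of the circle is below the truck, so the net downward (centripetal) force is mg − N = mv²/r.
The truck leaves the road when N → 0, giving v_max = √(g r) = √(9.8 × 304) = 54.58 m/s.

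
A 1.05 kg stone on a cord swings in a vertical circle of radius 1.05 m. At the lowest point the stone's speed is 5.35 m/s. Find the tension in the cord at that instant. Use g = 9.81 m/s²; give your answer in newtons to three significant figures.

At the lowest point, T points up (toward the centre) and the weight mg points down (away from the centre), so the net inward force is T − mg = mv²/r.
T = m(v²/r + g) = 1.05 × ((5.35)²/1.05 + 9.81) = 1.05 × (27.26 + 9.81) = 1.05 × 37.07 = 38.92 N.

38.9 N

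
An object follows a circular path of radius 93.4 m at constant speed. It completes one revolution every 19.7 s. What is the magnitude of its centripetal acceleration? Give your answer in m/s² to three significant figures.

9.50 m/s²

v = 2πr/T = 2π × 93.4/19.7 = 29.79 m/s.
a_c = v²/r = (29.79)²/93.4 = 887.4/93.4 = 9.501 m/s².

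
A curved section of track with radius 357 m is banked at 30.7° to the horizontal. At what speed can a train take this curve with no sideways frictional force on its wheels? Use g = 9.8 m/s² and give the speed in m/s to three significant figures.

45.6 m/s

On a frictionless banked curve, N sinθ = mv²/r and N cosθ = mg, so tanθ = v²/(rg).
v = √(r g tanθ) = √(357 × 9.8 × tan 30.7°) = √(357 × 9.8 × 0.5938) = √2077 = 45.58 m/s.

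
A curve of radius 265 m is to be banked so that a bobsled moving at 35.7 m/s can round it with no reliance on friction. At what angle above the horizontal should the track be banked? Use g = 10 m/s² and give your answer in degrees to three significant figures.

For a frictionless banked turn: horizontally N sinθ = mv²/r and vertically N cosθ = mg.
Dividing: tanθ = v²/(r g) = (35.7)²/(265 × 10.0) = 1274/2650 = 0.4809.
θ = arctan(0.4809) = 25.68°.

25.7°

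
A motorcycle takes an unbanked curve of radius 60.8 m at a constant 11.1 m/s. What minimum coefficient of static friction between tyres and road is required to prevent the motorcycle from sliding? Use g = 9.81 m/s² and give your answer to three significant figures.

0.207

Friction provides the centripetal force: μ_s m g = m v²/r, so μ_s = v²/(g r) = (11.10)²/(9.81 × 60.8) = 123.2/596.4 = 0.2066.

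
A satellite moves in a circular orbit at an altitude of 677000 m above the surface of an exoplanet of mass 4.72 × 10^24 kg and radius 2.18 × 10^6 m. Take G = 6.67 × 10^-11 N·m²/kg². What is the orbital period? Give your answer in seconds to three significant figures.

r = R + h = 2.18 × 10^6 + 677000 = 2.857 × 10^6 m. Gravity provides the centripetal force: G M m / r² = m v² / r ⇒ v = √(GM/r) = 10500 m/s.
T = 2πr/v = 2π × 2.857 × 10^6 / 10500 = 1710 s.

1710 s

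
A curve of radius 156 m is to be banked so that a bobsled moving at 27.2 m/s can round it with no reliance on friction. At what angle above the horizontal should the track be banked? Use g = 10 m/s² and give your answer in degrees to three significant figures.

25.4°

For a frictionless banked turn: horizontally N sinθ = mv²/r and vertically N cosθ = mg.
Dividing: tanθ = v²/(r g) = (27.2)²/(156 × 10.0) = 739.8/1560 = 0.4743.
θ = arctan(0.4743) = 25.37°.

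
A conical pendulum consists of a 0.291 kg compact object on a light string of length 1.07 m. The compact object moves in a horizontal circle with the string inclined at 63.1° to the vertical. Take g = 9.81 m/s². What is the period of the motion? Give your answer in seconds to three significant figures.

r = L sinθ = 0.9542 m. From T sinθ = mω²r and T cosθ = mg: tanθ = ω²r/g, so ω² = g tanθ / r = g/(L cosθ).
ω = √(g/(L cosθ)) = √(9.81/(1.07 × 0.4524)) = √20.26 = 4.502 rad/s.
Period = 2π/ω = 1.396 s.

1.40 s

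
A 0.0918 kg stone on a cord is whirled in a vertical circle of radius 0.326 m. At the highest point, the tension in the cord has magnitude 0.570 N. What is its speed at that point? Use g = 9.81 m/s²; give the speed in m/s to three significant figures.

At the top, T + mg = mv²/r, so v = √(r(T/m + g)) = √(0.326 × (0.570/0.0918 + 9.81)) = √(0.326 × 16.02) = √5.222 = 2.285 m/s.

2.29 m/s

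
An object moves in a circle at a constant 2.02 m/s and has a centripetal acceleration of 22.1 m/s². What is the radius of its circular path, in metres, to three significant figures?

a_c = v²/r ⇒ r = v²/a_c = (2.02)²/22.1 = 4.080/22.1 = 0.1846 m.

0.185 m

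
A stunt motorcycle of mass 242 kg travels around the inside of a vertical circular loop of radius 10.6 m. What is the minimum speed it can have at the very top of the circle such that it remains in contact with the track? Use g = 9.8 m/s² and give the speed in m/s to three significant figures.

10.2 m/s

At the top, both weight mg and N point toward the centre: N + mg = mv²/r.
At minimum speed N → 0, so mg = mv_min²/r ⇒ v_min = √(g r) = √(9.8 × 10.6) = 10.19 m/s.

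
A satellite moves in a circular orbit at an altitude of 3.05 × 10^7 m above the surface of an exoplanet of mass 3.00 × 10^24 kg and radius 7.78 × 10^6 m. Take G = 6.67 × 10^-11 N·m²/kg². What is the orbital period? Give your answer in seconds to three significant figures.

r = R + h = 7.78 × 10^6 + 3.05 × 10^7 = 3.828 × 10^7 m. Gravity provides the centripetal force: G M m / r² = m v² / r ⇒ v = √(GM/r) = 2286 m/s.
T = 2πr/v = 2π × 3.828 × 10^7 / 2286 = 105200 s.

105000 s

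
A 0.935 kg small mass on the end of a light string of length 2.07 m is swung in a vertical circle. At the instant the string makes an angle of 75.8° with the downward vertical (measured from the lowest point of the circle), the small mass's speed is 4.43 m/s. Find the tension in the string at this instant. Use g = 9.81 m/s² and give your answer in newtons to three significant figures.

11.1 N

Take the radial direction toward the centre of the circle as positive. The component of the weight along the string toward the centre is −mg cos φ (φ measured from the bottom), so Newton's second law along the string gives T − mg cos φ = m v²/r.
cos 75.8° = 0.2453, so T = m(v²/r + g cos φ) = 0.935 × ((4.43)²/2.07 + 9.81 × 0.2453) = 0.935 × (9.481 + (2.406)) = 0.935 × 11.89 = 11.11 N.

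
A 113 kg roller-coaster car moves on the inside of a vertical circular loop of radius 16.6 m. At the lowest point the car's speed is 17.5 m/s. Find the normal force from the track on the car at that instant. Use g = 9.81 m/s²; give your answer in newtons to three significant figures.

At the lowest point, N points up (toward the centre) and the weight mg points down (away from the centre), so the net inward force is N − mg = mv²/r.
N = m(v²/r + g) = 113 × ((17.5)²/16.6 + 9.81) = 113 × (18.45 + 9.81) = 113 × 28.26 = 3193 N.

3190 N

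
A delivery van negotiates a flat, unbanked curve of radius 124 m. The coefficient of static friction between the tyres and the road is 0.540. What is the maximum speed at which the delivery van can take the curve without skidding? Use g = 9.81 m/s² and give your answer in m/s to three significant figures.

Friction provides the centripetal force on a flat curve. At maximum speed it is at its limiting value: μ_s m g = m v²/r.
Mass cancels: v_max = √(μ_s g r) = √(0.540 × 9.81 × 124) = √656.9 = 25.63 m/s.

25.6 m/s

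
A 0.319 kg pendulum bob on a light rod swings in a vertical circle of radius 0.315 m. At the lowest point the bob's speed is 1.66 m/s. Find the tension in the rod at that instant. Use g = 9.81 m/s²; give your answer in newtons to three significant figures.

5.92 N

At the lowest point, T points up (toward the centre) and the weight mg points down (away from the centre), so the net inward force is T − mg = mv²/r.
T = m(v²/r + g) = 0.319 × ((1.66)²/0.315 + 9.81) = 0.319 × (8.748 + 9.81) = 0.319 × 18.56 = 5.920 N.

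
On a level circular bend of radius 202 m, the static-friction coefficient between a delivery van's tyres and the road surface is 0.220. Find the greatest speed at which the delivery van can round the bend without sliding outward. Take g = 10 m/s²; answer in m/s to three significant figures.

21.1 m/s

On a flat curve, static friction is the only horizontal force, so it must supply the full centripetal force: μ_s m g = m v²/r.
Mass cancels: v_max = √(μ_s g r) = √(0.220 × 10.0 × 202) = √444.4 = 21.08 m/s.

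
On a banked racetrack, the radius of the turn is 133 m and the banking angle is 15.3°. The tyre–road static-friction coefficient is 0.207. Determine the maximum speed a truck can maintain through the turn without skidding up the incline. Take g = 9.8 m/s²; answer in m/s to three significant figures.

At the maximum speed, friction acts down the slope at its limiting value f = μN. Radially (horizontal, toward centre): N sinθ + μN cosθ = mv²/r. Vertically: N cosθ − μN sinθ = mg.
Dividing: v² = r g (sinθ + μcosθ)/(cosθ − μsinθ).
sinθ + μcosθ = 0.2639 + 0.207×0.9646 = 0.4635; cosθ − μsinθ = 0.9646 − 0.207×0.2639 = 0.9099.
v² = 133 × 9.8 × 0.4635/0.9099 = 664.0 m²/s², so v = 25.77 m/s.

25.8 m/s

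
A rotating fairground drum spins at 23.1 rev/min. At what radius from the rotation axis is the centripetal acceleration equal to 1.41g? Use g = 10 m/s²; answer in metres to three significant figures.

ω = 23.1 rev/min × 2π/60 = 2.419 rad/s.
a_c = ω²r = 1.41g ⇒ r = 1.41 × 10.0 / (2.419)² = 14.10/5.852 = 2.410 m.

2.41 m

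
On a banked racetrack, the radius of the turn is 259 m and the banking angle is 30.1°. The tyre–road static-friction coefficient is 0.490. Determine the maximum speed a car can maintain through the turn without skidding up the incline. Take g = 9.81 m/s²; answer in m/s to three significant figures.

61.6 m/s

At the maximum speed, friction acts down the slope at its limiting value f = μN. Radially (horizontal, toward centre): N sinθ + μN cosθ = mv²/r. Vertically: N cosθ − μN sinθ = mg.
Dividing: v² = r g (sinθ + μcosθ)/(cosθ − μsinθ).
sinθ + μcosθ = 0.5015 + 0.490×0.8652 = 0.9254; cosθ − μsinθ = 0.8652 − 0.490×0.5015 = 0.6194.
v² = 259 × 9.81 × 0.9254/0.6194 = 3796 m²/s², so v = 61.61 m/s.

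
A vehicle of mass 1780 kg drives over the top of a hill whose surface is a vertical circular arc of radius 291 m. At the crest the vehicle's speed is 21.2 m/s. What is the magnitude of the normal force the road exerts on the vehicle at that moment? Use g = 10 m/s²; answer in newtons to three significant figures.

15100 N

At the crest the centripetal acceleration points downward (toward the centre of the arc), so mg − N = mv²/r.
N = m(g − v²/r) = 1780 × (10.0 − (21.2)²/291) = 1780 × (10.0 − 1.544) = 1780 × 8.456 = 15050 N.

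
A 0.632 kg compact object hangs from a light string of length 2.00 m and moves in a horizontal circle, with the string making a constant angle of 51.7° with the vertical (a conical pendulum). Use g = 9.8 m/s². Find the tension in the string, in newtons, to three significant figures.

Vertically the bob has no acceleration, so T cosθ = mg.
T = mg/cosθ = 0.632 × 9.8 / cos 51.7° = 6.194/0.6198 = 9.993 N.

9.99 N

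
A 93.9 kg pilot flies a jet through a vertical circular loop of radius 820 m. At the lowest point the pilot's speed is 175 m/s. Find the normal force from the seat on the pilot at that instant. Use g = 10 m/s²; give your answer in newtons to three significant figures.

4450 N

At the lowest point, N points up (toward the centre) and the weight mg points down (away from the centre), so the net inward force is N − mg = mv²/r.
N = m(v²/r + g) = 93.9 × ((175)²/820 + 10.0) = 93.9 × (37.35 + 10.0) = 93.9 × 47.35 = 4446 N.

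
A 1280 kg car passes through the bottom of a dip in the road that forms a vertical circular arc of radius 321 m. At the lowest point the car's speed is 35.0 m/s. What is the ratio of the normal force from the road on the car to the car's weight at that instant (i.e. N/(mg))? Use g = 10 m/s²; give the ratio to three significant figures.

1.38

At the bottom, N − mg = mv²/r, so N = m(v²/r + g) and N/(mg) = v²/(rg) + 1 = (35.0)²/(321 × 10.0) + 1 = 0.3816 + 1 = 1.382.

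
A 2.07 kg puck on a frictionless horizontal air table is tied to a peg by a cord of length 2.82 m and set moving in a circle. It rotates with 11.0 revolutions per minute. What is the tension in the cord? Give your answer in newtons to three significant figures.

ω = 11.0 rev/min × 2π/60 = 1.152 rad/s, so v = ωr = 1.152 × 2.82 = 3.248 m/s.
The tension is the only horizontal force, so it supplies the full centripetal force: T = m v²/r = 2.07 × (3.248)²/2.82 = 2.07 × 10.55/2.82 = 7.746 N.

7.75 N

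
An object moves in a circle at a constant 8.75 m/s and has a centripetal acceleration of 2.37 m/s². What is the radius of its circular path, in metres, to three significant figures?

a_c = v²/r ⇒ r = v²/a_c = (8.75)²/2.37 = 76.56/2.37 = 32.30 m.

32.3 m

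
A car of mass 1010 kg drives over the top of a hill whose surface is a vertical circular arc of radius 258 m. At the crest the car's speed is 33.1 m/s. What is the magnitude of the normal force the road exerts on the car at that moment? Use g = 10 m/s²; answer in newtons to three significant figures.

5810 N

At the crest the centripetal acceleration points downward (toward the centre of the arc), so mg − N = mv²/r.
N = m(g − v²/r) = 1010 × (10.0 − (33.1)²/258) = 1010 × (10.0 − 4.247) = 1010 × 5.753 = 5811 N.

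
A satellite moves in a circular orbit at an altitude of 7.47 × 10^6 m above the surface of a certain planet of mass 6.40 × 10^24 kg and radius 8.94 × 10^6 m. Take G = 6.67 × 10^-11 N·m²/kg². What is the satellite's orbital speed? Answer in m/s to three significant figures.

5100 m/s

Orbital radius r = R + h = 8.94 × 10^6 + 7.47 × 10^6 = 1.641 × 10^7 m.
Gravity supplies the centripetal force: G M m / r² = m v² / r, so v = √(GM/r).
v = √(6.67 × 10^-11 × 6.40 × 10^24 / 1.641 × 10^7) = √(2.601 × 10^7) = 5100 m/s.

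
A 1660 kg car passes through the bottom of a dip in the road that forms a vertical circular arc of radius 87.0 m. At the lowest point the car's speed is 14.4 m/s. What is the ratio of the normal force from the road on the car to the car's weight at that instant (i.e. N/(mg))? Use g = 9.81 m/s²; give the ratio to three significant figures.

1.24

At the bottom, N − mg = mv²/r, so N = m(v²/r + g) and N/(mg) = v²/(rg) + 1 = (14.4)²/(87.0 × 9.81) + 1 = 0.2430 + 1 = 1.243.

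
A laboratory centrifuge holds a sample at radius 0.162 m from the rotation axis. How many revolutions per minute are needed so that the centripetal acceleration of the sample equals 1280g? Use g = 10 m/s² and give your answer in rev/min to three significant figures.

Require ω²r = 1280g, so ω = √(1280 × 10.0/0.162) = 281.1 rad/s.
In rev/min: ω × 60/(2π) = 281.1 × 60/(2π) = 2684 rev/min.

2680 rev/min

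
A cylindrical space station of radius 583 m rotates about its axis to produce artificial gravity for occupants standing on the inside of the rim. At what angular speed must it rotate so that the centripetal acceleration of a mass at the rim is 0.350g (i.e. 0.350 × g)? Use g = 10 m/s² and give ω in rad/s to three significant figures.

Centripetal acceleration a_c = ω²r. Setting ω²r = 0.350g:
ω = √(0.350g / r) = √(0.350 × 10.0 / 583) = √0.006003 = 0.07748 rad/s.

0.0775 rad/s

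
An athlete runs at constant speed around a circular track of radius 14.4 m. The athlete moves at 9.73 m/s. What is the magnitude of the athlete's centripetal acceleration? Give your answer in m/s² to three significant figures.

6.57 m/s²

a_c = v²/r = (9.730)²/14.4 = 94.67/14.4 = 6.575 m/s².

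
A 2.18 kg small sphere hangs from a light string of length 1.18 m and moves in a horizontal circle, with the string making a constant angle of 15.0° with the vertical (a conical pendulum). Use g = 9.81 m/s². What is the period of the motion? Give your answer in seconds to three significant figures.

2.14 s

r = L sinθ = 0.3054 m. From T sinθ = mω²r and T cosθ = mg: tanθ = ω²r/g, so ω² = g tanθ / r = g/(L cosθ).
ω = √(g/(L cosθ)) = √(9.81/(1.18 × 0.9659)) = √8.607 = 2.934 rad/s.
Period = 2π/ω = 2.142 s.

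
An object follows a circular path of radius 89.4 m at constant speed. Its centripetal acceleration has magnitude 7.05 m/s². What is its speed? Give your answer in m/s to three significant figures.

a_c = v²/r ⇒ v = √(a_c · r) = √(7.05 × 89.4) = √630.3 = 25.11 m/s.

25.1 m/s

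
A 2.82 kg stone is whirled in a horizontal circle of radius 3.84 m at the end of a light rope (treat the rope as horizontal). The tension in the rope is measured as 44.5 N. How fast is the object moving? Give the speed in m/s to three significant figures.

7.78 m/s

T = m v²/r ⇒ v = √(T r / m) = √(44.5 × 3.84 / 2.82) = √60.60 = 7.784 m/s.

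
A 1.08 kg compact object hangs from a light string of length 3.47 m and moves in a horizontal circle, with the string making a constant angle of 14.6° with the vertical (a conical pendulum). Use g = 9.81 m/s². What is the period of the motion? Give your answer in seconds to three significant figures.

r = L sinθ = 0.8747 m. From T sinθ = mω²r and T cosθ = mg: tanθ = ω²r/g, so ω² = g tanθ / r = g/(L cosθ).
ω = √(g/(L cosθ)) = √(9.81/(3.47 × 0.9677)) = √2.921 = 1.709 rad/s.
Period = 2π/ω = 3.676 s.

3.68 s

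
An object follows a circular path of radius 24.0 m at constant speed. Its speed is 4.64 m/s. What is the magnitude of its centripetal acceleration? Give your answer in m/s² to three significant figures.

a_c = v²/r = (4.640)²/24.0 = 21.53/24.0 = 0.8971 m/s².

0.897 m/s²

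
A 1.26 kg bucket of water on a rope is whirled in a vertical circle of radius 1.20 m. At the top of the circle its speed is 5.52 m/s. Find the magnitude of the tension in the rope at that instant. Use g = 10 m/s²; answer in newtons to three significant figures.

19.4 N

At the top, both T and the weight mg point inward (toward the centre), so T + mg = mv²/r.
T = m(v²/r − g) = 1.26 × ((5.52)²/1.20 − 10.0) = 1.26 × (25.39 − 10.0) = 1.26 × 15.39 = 19.39 N.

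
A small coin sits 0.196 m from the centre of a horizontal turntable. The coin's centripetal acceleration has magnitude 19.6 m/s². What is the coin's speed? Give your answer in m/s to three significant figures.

a_c = v²/r ⇒ v = √(a_c · r) = √(19.6 × 0.196) = √3.842 = 1.960 m/s.

1.96 m/s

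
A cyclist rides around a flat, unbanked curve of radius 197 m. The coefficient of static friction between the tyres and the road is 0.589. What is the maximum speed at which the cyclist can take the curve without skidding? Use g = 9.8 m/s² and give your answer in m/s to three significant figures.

33.7 m/s

Friction provides the centripetal force on a flat curve. At maximum speed it is at its limiting value: μ_s m g = m v²/r.
Mass cancels: v_max = √(μ_s g r) = √(0.589 × 9.8 × 197) = √1137 = 33.72 m/s.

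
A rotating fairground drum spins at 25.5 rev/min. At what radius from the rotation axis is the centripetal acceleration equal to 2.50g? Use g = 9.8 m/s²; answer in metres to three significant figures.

3.44 m

ω = 25.5 rev/min × 2π/60 = 2.670 rad/s.
a_c = ω²r = 2.50g ⇒ r = 2.50 × 9.8 / (2.670)² = 24.50/7.131 = 3.436 m.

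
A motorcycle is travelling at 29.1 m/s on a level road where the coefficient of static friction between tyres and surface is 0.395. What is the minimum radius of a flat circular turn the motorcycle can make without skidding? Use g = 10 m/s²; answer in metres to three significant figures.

214 m

At the limit, μ_s m g = m v²/r, so r_min = v²/(μ_s g) = (29.1)²/(0.395 × 10.0) = 846.8/3.950 = 214.4 m.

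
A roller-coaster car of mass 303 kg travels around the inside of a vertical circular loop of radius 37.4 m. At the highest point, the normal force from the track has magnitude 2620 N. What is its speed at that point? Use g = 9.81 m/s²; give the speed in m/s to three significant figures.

26.3 m/s

At the top, N + mg = mv²/r, so v = √(r(N/m + g)) = √(37.4 × (2620/303 + 9.81)) = √(37.4 × 18.46) = √690.3 = 26.27 m/s.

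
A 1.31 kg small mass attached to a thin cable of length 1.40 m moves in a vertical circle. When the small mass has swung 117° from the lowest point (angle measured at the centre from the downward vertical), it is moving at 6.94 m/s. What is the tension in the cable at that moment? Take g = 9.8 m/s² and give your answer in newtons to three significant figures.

39.2 N

Take the radial direction toward the centre of the circle as positive. The component of the weight along the string toward the centre is −mg cos φ (φ measured from the bottom), so Newton's second law along the string gives T − mg cos φ = m v²/r.
cos 117° = -0.4540, so T = m(v²/r + g cos φ) = 1.31 × ((6.94)²/1.40 + 9.8 × -0.4540) = 1.31 × (34.40 + (-4.449)) = 1.31 × 29.95 = 39.24 N.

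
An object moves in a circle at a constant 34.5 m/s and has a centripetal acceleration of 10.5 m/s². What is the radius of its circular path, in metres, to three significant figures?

a_c = v²/r ⇒ r = v²/a_c = (34.5)²/10.5 = 1190/10.5 = 113.4 m.

113 m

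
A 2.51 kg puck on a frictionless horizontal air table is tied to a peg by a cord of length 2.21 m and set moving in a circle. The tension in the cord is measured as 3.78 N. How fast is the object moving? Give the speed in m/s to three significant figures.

T = m v²/r ⇒ v = √(T r / m) = √(3.78 × 2.21 / 2.51) = √3.328 = 1.824 m/s.

1.82 m/s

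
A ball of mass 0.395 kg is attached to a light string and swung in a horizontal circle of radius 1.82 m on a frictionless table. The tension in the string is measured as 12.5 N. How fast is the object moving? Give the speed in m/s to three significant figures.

T = m v²/r ⇒ v = √(T r / m) = √(12.5 × 1.82 / 0.395) = √57.59 = 7.589 m/s.

7.59 m/s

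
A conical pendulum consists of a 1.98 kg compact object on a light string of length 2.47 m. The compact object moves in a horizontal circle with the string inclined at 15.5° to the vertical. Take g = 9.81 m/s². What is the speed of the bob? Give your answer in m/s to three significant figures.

1.34 m/s

The radius of the circle is r = L sinθ = 2.47 × sin 15.5° = 0.6601 m.
Horizontally T sinθ = mv²/r and vertically T cosθ = mg, so tanθ = v²/(rg).
v = √(r g tanθ) = √(0.6601 × 9.81 × 0.2773) = √1.796 = 1.340 m/s.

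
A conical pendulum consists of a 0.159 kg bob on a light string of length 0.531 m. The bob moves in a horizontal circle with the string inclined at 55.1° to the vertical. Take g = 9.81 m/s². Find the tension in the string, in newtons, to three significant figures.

Vertically the bob has no acceleration, so T cosθ = mg.
T = mg/cosθ = 0.159 × 9.81 / cos 55.1° = 1.560/0.5721 = 2.726 N.

2.73 N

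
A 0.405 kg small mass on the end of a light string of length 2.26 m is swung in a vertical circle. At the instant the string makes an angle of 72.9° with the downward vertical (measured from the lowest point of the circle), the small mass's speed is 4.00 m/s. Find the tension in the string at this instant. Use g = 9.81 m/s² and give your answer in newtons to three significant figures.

Take the radial direction toward the centre of the circle as positive. The component of the weight along the string toward the centre is −mg cos φ (φ measured from the bottom), so Newton's second law along the string gives T − mg cos φ = m v²/r.
cos 72.9° = 0.2940, so T = m(v²/r + g cos φ) = 0.405 × ((4.00)²/2.26 + 9.81 × 0.2940) = 0.405 × (7.080 + (2.885)) = 0.405 × 9.964 = 4.035 N.

4.04 N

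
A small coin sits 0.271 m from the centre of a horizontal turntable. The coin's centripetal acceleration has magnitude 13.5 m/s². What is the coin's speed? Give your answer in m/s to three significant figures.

a_c = v²/r ⇒ v = √(a_c · r) = √(13.5 × 0.271) = √3.658 = 1.913 m/s.

1.91 m/s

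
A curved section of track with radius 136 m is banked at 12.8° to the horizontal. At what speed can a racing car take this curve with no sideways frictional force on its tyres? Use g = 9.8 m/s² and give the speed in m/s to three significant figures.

On a frictionless banked curve, N sinθ = mv²/r and N cosθ = mg, so tanθ = v²/(rg).
v = √(r g tanθ) = √(136 × 9.8 × tan 12.8°) = √(136 × 9.8 × 0.2272) = √302.8 = 17.40 m/s.

17.4 m/s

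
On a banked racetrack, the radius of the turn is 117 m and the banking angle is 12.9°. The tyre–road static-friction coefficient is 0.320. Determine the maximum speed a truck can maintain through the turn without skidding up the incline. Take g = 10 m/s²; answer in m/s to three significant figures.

At the maximum speed, friction acts down the slope at its limiting value f = μN. Radially (horizontal, toward centre): N sinθ + μN cosθ = mv²/r. Vertically: N cosθ − μN sinθ = mg.
Dividing: v² = r g (sinθ + μcosθ)/(cosθ − μsinθ).
sinθ + μcosθ = 0.2233 + 0.320×0.9748 = 0.5352; cosθ − μsinθ = 0.9748 − 0.320×0.2233 = 0.9033.
v² = 117 × 10.0 × 0.5352/0.9033 = 693.2 m²/s², so v = 26.33 m/s.

26.3 m/s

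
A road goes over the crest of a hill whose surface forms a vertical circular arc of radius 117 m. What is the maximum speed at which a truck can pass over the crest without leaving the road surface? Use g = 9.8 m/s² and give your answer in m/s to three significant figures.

At the crest the centre of the circle is below the truck, so the net downward (centripetal) force is mg − N = mv²/r.
The truck leaves the road when N → 0, giving v_max = √(g r) = √(9.8 × 117) = 33.86 m/s.

33.9 m/s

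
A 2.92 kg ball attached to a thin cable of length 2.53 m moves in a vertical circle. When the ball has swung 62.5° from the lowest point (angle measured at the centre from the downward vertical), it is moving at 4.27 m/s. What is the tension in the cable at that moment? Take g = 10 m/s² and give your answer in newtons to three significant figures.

34.5 N

Take the radial direction toward the centre of the circle as positive. The component of the weight along the string toward the centre is −mg cos φ (φ measured from the bottom), so Newton's second law along the string gives T − mg cos φ = m v²/r.
cos 62.5° = 0.4617, so T = m(v²/r + g cos φ) = 2.92 × ((4.27)²/2.53 + 10.0 × 0.4617) = 2.92 × (7.207 + (4.617)) = 2.92 × 11.82 = 34.53 N.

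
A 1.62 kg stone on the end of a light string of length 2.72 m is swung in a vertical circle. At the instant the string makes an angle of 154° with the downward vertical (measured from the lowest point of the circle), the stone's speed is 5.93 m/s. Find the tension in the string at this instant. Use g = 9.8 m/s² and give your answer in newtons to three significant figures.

6.67 N

Take the radial direction toward the centre of the circle as positive. The component of the weight along the string toward the centre is −mg cos φ (φ measured from the bottom), so Newton's second law along the string gives T − mg cos φ = m v²/r.
cos 154° = -0.8988, so T = m(v²/r + g cos φ) = 1.62 × ((5.93)²/2.72 + 9.8 × -0.8988) = 1.62 × (12.93 + (-8.808)) = 1.62 × 4.120 = 6.675 N.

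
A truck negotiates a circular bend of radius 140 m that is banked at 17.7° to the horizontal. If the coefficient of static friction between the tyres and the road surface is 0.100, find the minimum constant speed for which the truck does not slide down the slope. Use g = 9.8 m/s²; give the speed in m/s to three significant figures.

At the minimum speed, friction acts up the slope at its limiting value f = μN. Radially (horizontal, toward centre): N sinθ − μN cosθ = mv²/r. Vertically: N cosθ + μN sinθ = mg.
Dividing: v² = r g (sinθ − μcosθ)/(cosθ + μsinθ).
sinθ − μcosθ = 0.3040 − 0.100×0.9527 = 0.2088; cosθ + μsinθ = 0.9527 + 0.100×0.3040 = 0.9831.
v² = 140 × 9.8 × 0.2088/0.9831 = 291.4 m²/s², so v = 17.07 m/s.

17.1 m/s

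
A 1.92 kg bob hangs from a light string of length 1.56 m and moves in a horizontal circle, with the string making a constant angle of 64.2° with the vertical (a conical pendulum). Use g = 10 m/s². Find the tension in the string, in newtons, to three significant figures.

44.1 N

Vertically the bob has no acceleration, so T cosθ = mg.
T = mg/cosθ = 1.92 × 10.0 / cos 64.2° = 19.20/0.4352 = 44.11 N.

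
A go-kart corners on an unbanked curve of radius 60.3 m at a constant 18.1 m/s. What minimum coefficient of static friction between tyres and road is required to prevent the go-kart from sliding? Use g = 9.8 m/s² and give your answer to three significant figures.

Friction provides the centripetal force: μ_s m g = m v²/r, so μ_s = v²/(g r) = (18.10)²/(9.8 × 60.3) = 327.6/590.9 = 0.5544.

0.554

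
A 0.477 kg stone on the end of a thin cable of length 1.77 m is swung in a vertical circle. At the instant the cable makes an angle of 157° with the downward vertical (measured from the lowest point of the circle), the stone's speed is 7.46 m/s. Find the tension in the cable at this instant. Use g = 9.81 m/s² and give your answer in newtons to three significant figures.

10.7 N

Take the radial direction toward the centre of the circle as positive. The component of the weight along the string toward the centre is −mg cos φ (φ measured from the bottom), so Newton's second law along the string gives T − mg cos φ = m v²/r.
cos 157° = -0.9205, so T = m(v²/r + g cos φ) = 0.477 × ((7.46)²/1.77 + 9.81 × -0.9205) = 0.477 × (31.44 + (-9.030)) = 0.477 × 22.41 = 10.69 N.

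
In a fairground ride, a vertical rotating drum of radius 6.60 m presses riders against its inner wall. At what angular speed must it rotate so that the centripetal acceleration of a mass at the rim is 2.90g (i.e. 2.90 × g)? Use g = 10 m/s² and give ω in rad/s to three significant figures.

2.10 rad/s

Centripetal acceleration a_c = ω²r. Setting ω²r = 2.90g:
ω = √(2.90g / r) = √(2.90 × 10.0 / 6.60) = √4.394 = 2.096 rad/s.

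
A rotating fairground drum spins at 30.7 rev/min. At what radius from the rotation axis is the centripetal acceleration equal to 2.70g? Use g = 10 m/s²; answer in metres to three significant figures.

2.61 m

ω = 30.7 rev/min × 2π/60 = 3.215 rad/s.
a_c = ω²r = 2.70g ⇒ r = 2.70 × 10.0 / (3.215)² = 27.00/10.34 = 2.612 m.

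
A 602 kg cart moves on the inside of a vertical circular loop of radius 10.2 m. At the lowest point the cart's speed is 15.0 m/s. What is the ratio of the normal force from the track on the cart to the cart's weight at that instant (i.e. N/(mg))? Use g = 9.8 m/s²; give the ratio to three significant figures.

At the bottom, N − mg = mv²/r, so N = m(v²/r + g) and N/(mg) = v²/(rg) + 1 = (15.0)²/(10.2 × 9.8) + 1 = 2.251 + 1 = 3.251.

3.25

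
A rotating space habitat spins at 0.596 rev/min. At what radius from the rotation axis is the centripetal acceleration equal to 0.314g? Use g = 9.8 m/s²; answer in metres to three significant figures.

790 m

ω = 0.596 rev/min × 2π/60 = 0.06241 rad/s.
a_c = ω²r = 0.314g ⇒ r = 0.314 × 9.8 / (0.06241)² = 3.077/0.003895 = 790.0 m.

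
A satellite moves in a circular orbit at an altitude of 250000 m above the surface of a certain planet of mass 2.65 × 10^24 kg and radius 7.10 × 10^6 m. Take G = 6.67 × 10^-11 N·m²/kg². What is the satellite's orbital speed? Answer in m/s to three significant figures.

Orbital radius r = R + h = 7.10 × 10^6 + 250000 = 7.350 × 10^6 m.
Gravity supplies the centripetal force: G M m / r² = m v² / r, so v = √(GM/r).
v = √(6.67 × 10^-11 × 2.65 × 10^24 / 7.350 × 10^6) = √(2.405 × 10^7) = 4904 m/s.

4900 m/s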